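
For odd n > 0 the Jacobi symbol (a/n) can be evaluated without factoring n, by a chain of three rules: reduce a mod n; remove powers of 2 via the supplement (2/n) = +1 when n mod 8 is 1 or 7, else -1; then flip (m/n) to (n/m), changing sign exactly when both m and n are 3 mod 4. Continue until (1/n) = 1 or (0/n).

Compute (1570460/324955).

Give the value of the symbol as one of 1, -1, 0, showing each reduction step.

0

(1570460/324955) = (270640/324955)   [reduce mod 324955]
270640 = 2^4·16915; (2/324955) = -1 since 324955 mod 8 = 3, so (270640/324955) = (-1)^4·(16915/324955); sign now +1
reciprocity: (16915/324955) = -1·(324955/16915) since 16915 mod 4 = 3, 324955 mod 4 = 3; sign now -1
(324955/16915) = (3570/16915)   [reduce mod 16915]
3570 = 2^1·1785; (2/16915) = -1 since 16915 mod 8 = 3, so (3570/16915) = (-1)^1·(1785/16915); sign now +1
reciprocity: (1785/16915) = +1·(16915/1785) since 1785 mod 4 = 1, 16915 mod 4 = 3; sign now +1
(16915/1785) = (850/1785)   [reduce mod 1785]
850 = 2^1·425; (2/1785) = +1 since 1785 mod 8 = 1, so (850/1785) = (+1)^1·(425/1785); sign now +1
reciprocity: (425/1785) = +1·(1785/425) since 425 mod 4 = 1, 1785 mod 4 = 1; sign now +1
(1785/425) = (85/425)   [reduce mod 425]
reciprocity: (85/425) = +1·(425/85) since 85 mod 4 = 1, 425 mod 4 = 1; sign now +1
(425/85) = (0/85)   [reduce mod 85]
(0/85) = 0   [gcd(a, n) > 1]; final value = 0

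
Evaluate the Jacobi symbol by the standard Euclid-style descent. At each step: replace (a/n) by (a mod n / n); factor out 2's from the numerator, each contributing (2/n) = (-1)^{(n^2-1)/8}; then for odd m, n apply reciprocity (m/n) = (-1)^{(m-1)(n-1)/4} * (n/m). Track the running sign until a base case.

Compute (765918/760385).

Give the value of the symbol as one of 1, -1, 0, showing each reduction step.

-1

(765918/760385): 765918 mod 760385 = 5533, so (765918/760385) = (5533/760385)
flip (5533/760385) -> (760385/5533): both odd, 5533 mod 4 = 1, 760385 mod 4 = 1, so the flip contributes +1; sign now +1
(760385/5533): 760385 mod 5533 = 2364, so (760385/5533) = (2364/5533)
factor out 2^2: 2364 = 2^2·591; with 5533 mod 8 = 5, (2/5533) = -1; sign now +1; continue with (591/5533)
flip (591/5533) -> (5533/591): both odd, 591 mod 4 = 3, 5533 mod 4 = 1, so the flip contributes +1; sign now +1
(5533/591): 5533 mod 591 = 214, so (5533/591) = (214/591)
factor out 2^1: 214 = 2^1·107; with 591 mod 8 = 7, (2/591) = +1; sign now +1; continue with (107/591)
flip (107/591) -> (591/107): both odd, 107 mod 4 = 3, 591 mod 4 = 3, so the flip contributes -1; sign now -1
(591/107): 591 mod 107 = 56, so (591/107) = (56/107)
factor out 2^3: 56 = 2^3·7; with 107 mod 8 = 3, (2/107) = -1; sign now +1; continue with (7/107)
flip (7/107) -> (107/7): both odd, 7 mod 4 = 3, 107 mod 4 = 3, so the flip contributes -1; sign now -1
(107/7): 107 mod 7 = 2, so (107/7) = (2/7)
factor out 2^1: 2 = 2^1·1; with 7 mod 8 = 7, (2/7) = +1; sign now -1; continue with (1/7)
reached (1/7) = 1, so the symbol is -1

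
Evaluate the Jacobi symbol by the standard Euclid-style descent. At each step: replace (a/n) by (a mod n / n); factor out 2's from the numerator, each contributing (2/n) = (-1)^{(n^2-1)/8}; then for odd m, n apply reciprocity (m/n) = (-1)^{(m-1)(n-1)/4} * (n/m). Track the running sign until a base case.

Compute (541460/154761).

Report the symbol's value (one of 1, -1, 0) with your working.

(541460/154761): 541460 mod 154761 = 77177, so (541460/154761) = (77177/154761)
flip (77177/154761) -> (154761/77177): both odd, 77177 mod 4 = 1, 154761 mod 4 = 1, so the flip contributes +1; sign now +1
(154761/77177): 154761 mod 77177 = 407, so (154761/77177) = (407/77177)
flip (407/77177) -> (77177/407): both odd, 407 mod 4 = 3, 77177 mod 4 = 1, so the flip contributes +1; sign now +1
(77177/407): 77177 mod 407 = 254, so (77177/407) = (254/407)
factor out 2^1: 254 = 2^1·127; with 407 mod 8 = 7, (2/407) = +1; sign now +1; continue with (127/407)
flip (127/407) -> (407/127): both odd, 127 mod 4 = 3, 407 mod 4 = 3, so the flip contributes -1; sign now -1
(407/127): 407 mod 127 = 26, so (407/127) = (26/127)
factor out 2^1: 26 = 2^1·13; with 127 mod 8 = 7, (2/127) = +1; sign now -1; continue with (13/127)
flip (13/127) -> (127/13): both odd, 13 mod 4 = 1, 127 mod 4 = 3, so the flip contributes +1; sign now -1
(127/13): 127 mod 13 = 10, so (127/13) = (10/13)
factor out 2^1: 10 = 2^1·5; with 13 mod 8 = 5, (2/13) = -1; sign now +1; continue with (5/13)
flip (5/13) -> (13/5): both odd, 5 mod 4 = 1, 13 mod 4 = 1, so the flip contributes +1; sign now +1
(13/5): 13 mod 5 = 3, so (13/5) = (3/5)
flip (3/5) -> (5/3): both odd, 3 mod 4 = 3, 5 mod 4 = 1, so the flip contributes +1; sign now +1
(5/3): 5 mod 3 = 2, so (5/3) = (2/3)
factor out 2^1: 2 = 2^1·1; with 3 mod 8 = 3, (2/3) = -1; sign now -1; continue with (1/3)
reached (1/3) = 1, so the symbol is -1

-1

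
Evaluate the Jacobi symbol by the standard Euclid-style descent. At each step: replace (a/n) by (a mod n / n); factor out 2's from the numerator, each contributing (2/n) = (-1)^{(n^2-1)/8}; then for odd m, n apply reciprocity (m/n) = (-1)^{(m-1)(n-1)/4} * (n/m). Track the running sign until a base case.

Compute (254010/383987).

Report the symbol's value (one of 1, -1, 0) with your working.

1

254010 = 2^1·127005; (2/383987) = -1 since 383987 mod 8 = 3, so (254010/383987) = (-1)^1·(127005/383987); sign now -1
reciprocity: (127005/383987) = +1·(383987/127005) since 127005 mod 4 = 1, 383987 mod 4 = 3; sign now -1
(383987/127005) = (2972/127005)   [reduce mod 127005]
2972 = 2^2·743; (2/127005) = -1 since 127005 mod 8 = 5, so (2972/127005) = (-1)^2·(743/127005); sign now -1
reciprocity: (743/127005) = +1·(127005/743) since 743 mod 4 = 3, 127005 mod 4 = 1; sign now -1
(127005/743) = (695/743)   [reduce mod 743]
reciprocity: (695/743) = -1·(743/695) since 695 mod 4 = 3, 743 mod 4 = 3; sign now +1
(743/695) = (48/695)   [reduce mod 695]
48 = 2^4·3; (2/695) = +1 since 695 mod 8 = 7, so (48/695) = (+1)^4·(3/695); sign now +1
reciprocity: (3/695) = -1·(695/3) since 3 mod 4 = 3, 695 mod 4 = 3; sign now -1
(695/3) = (2/3)   [reduce mod 3]
2 = 2^1·1; (2/3) = -1 since 3 mod 8 = 3, so (2/3) = (-1)^1·(1/3); sign now +1
(1/3) = 1; final value = sign = +1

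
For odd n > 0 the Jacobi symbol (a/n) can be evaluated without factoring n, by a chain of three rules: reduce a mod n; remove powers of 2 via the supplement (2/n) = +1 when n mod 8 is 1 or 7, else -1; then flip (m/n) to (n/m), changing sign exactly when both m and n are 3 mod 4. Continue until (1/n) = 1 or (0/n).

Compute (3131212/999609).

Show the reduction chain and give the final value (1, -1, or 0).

1

(3131212/999609) = (132385/999609)   [reduce mod 999609]
reciprocity: (132385/999609) = +1·(999609/132385) since 132385 mod 4 = 1, 999609 mod 4 = 1; sign now +1
(999609/132385) = (72914/132385)   [reduce mod 132385]
72914 = 2^1·36457; (2/132385) = +1 since 132385 mod 8 = 1, so (72914/132385) = (+1)^1·(36457/132385); sign now +1
reciprocity: (36457/132385) = +1·(132385/36457) since 36457 mod 4 = 1, 132385 mod 4 = 1; sign now +1
(132385/36457) = (23014/36457)   [reduce mod 36457]
23014 = 2^1·11507; (2/36457) = +1 since 36457 mod 8 = 1, so (23014/36457) = (+1)^1·(11507/36457); sign now +1
reciprocity: (11507/36457) = +1·(36457/11507) since 11507 mod 4 = 3, 36457 mod 4 = 1; sign now +1
(36457/11507) = (1936/11507)   [reduce mod 11507]
1936 = 2^4·121; (2/11507) = -1 since 11507 mod 8 = 3, so (1936/11507) = (-1)^4·(121/11507); sign now +1
reciprocity: (121/11507) = +1·(11507/121) since 121 mod 4 = 1, 11507 mod 4 = 3; sign now +1
(11507/121) = (12/121)   [reduce mod 121]
12 = 2^2·3; (2/121) = +1 since 121 mod 8 = 1, so (12/121) = (+1)^2·(3/121); sign now +1
reciprocity: (3/121) = +1·(121/3) since 3 mod 4 = 3, 121 mod 4 = 1; sign now +1
(121/3) = (1/3)   [reduce mod 3]
(1/3) = 1; final value = sign = +1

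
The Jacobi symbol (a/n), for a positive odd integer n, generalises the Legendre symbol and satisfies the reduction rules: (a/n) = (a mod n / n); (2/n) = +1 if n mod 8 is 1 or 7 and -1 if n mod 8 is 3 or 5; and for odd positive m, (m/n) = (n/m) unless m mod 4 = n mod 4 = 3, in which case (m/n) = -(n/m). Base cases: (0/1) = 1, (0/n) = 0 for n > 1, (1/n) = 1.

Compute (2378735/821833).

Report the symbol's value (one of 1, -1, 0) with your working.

1

(2378735/821833): 2378735 mod 821833 = 735069, so (2378735/821833) = (735069/821833)
flip (735069/821833) -> (821833/735069): both odd, 735069 mod 4 = 1, 821833 mod 4 = 1, so the flip contributes +1; sign now +1
(821833/735069): 821833 mod 735069 = 86764, so (821833/735069) = (86764/735069)
factor out 2^2: 86764 = 2^2·21691; with 735069 mod 8 = 5, (2/735069) = -1; sign now +1; continue with (21691/735069)
flip (21691/735069) -> (735069/21691): both odd, 21691 mod 4 = 3, 735069 mod 4 = 1, so the flip contributes +1; sign now +1
(735069/21691): 735069 mod 21691 = 19266, so (735069/21691) = (19266/21691)
factor out 2^1: 19266 = 2^1·9633; with 21691 mod 8 = 3, (2/21691) = -1; sign now -1; continue with (9633/21691)
flip (9633/21691) -> (21691/9633): both odd, 9633 mod 4 = 1, 21691 mod 4 = 3, so the flip contributes +1; sign now -1
(21691/9633): 21691 mod 9633 = 2425, so (21691/9633) = (2425/9633)
flip (2425/9633) -> (9633/2425): both odd, 2425 mod 4 = 1, 9633 mod 4 = 1, so the flip contributes +1; sign now -1
(9633/2425): 9633 mod 2425 = 2358, so (9633/2425) = (2358/2425)
factor out 2^1: 2358 = 2^1·1179; with 2425 mod 8 = 1, (2/2425) = +1; sign now -1; continue with (1179/2425)
flip (1179/2425) -> (2425/1179): both odd, 1179 mod 4 = 3, 2425 mod 4 = 1, so the flip contributes +1; sign now -1
(2425/1179): 2425 mod 1179 = 67, so (2425/1179) = (67/1179)
flip (67/1179) -> (1179/67): both odd, 67 mod 4 = 3, 1179 mod 4 = 3, so the flip contributes -1; sign now +1
(1179/67): 1179 mod 67 = 40, so (1179/67) = (40/67)
factor out 2^3: 40 = 2^3·5; with 67 mod 8 = 3, (2/67) = -1; sign now -1; continue with (5/67)
flip (5/67) -> (67/5): both odd, 5 mod 4 = 1, 67 mod 4 = 3, so the flip contributes +1; sign now -1
(67/5): 67 mod 5 = 2, so (67/5) = (2/5)
factor out 2^1: 2 = 2^1·1; with 5 mod 8 = 5, (2/5) = -1; sign now +1; continue with (1/5)
reached (1/5) = 1, so the symbol is +1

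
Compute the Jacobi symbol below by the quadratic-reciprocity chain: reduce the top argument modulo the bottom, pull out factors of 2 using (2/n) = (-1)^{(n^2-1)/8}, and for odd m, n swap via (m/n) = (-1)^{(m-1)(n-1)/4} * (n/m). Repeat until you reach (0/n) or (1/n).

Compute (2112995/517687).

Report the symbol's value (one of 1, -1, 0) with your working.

1

(2112995/517687): 2112995 mod 517687 = 42247, so (2112995/517687) = (42247/517687)
flip (42247/517687) -> (517687/42247): both odd, 42247 mod 4 = 3, 517687 mod 4 = 3, so the flip contributes -1; sign now -1
(517687/42247): 517687 mod 42247 = 10723, so (517687/42247) = (10723/42247)
flip (10723/42247) -> (42247/10723): both odd, 10723 mod 4 = 3, 42247 mod 4 = 3, so the flip contributes -1; sign now +1
(42247/10723): 42247 mod 10723 = 10078, so (42247/10723) = (10078/10723)
factor out 2^1: 10078 = 2^1·5039; with 10723 mod 8 = 3, (2/10723) = -1; sign now -1; continue with (5039/10723)
flip (5039/10723) -> (10723/5039): both odd, 5039 mod 4 = 3, 10723 mod 4 = 3, so the flip contributes -1; sign now +1
(10723/5039): 10723 mod 5039 = 645, so (10723/5039) = (645/5039)
flip (645/5039) -> (5039/645): both odd, 645 mod 4 = 1, 5039 mod 4 = 3, so the flip contributes +1; sign now +1
(5039/645): 5039 mod 645 = 524, so (5039/645) = (524/645)
factor out 2^2: 524 = 2^2·131; with 645 mod 8 = 5, (2/645) = -1; sign now +1; continue with (131/645)
flip (131/645) -> (645/131): both odd, 131 mod 4 = 3, 645 mod 4 = 1, so the flip contributes +1; sign now +1
(645/131): 645 mod 131 = 121, so (645/131) = (121/131)
flip (121/131) -> (131/121): both odd, 121 mod 4 = 1, 131 mod 4 = 3, so the flip contributes +1; sign now +1
(131/121): 131 mod 121 = 10, so (131/121) = (10/121)
factor out 2^1: 10 = 2^1·5; with 121 mod 8 = 1, (2/121) = +1; sign now +1; continue with (5/121)
flip (5/121) -> (121/5): both odd, 5 mod 4 = 1, 121 mod 4 = 1, so the flip contributes +1; sign now +1
(121/5): 121 mod 5 = 1, so (121/5) = (1/5)
reached (1/5) = 1, so the symbol is +1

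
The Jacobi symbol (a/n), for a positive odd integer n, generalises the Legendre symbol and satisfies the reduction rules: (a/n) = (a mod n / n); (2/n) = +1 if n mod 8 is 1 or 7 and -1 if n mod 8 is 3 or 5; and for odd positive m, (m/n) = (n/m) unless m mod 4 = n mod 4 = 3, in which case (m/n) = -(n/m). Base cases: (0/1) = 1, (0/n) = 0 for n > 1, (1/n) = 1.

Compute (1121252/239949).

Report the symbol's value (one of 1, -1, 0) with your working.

1

(1121252/239949) = (161456/239949)   [reduce mod 239949]
161456 = 2^4·10091; (2/239949) = -1 since 239949 mod 8 = 5, so (161456/239949) = (-1)^4·(10091/239949); sign now +1
reciprocity: (10091/239949) = +1·(239949/10091) since 10091 mod 4 = 3, 239949 mod 4 = 1; sign now +1
(239949/10091) = (7856/10091)   [reduce mod 10091]
7856 = 2^4·491; (2/10091) = -1 since 10091 mod 8 = 3, so (7856/10091) = (-1)^4·(491/10091); sign now +1
reciprocity: (491/10091) = -1·(10091/491) since 491 mod 4 = 3, 10091 mod 4 = 3; sign now -1
(10091/491) = (271/491)   [reduce mod 491]
reciprocity: (271/491) = -1·(491/271) since 271 mod 4 = 3, 491 mod 4 = 3; sign now +1
(491/271) = (220/271)   [reduce mod 271]
220 = 2^2·55; (2/271) = +1 since 271 mod 8 = 7, so (220/271) = (+1)^2·(55/271); sign now +1
reciprocity: (55/271) = -1·(271/55) since 55 mod 4 = 3, 271 mod 4 = 3; sign now -1
(271/55) = (51/55)   [reduce mod 55]
reciprocity: (51/55) = -1·(55/51) since 51 mod 4 = 3, 55 mod 4 = 3; sign now +1
(55/51) = (4/51)   [reduce mod 51]
4 = 2^2·1; (2/51) = -1 since 51 mod 8 = 3, so (4/51) = (-1)^2·(1/51); sign now +1
(1/51) = 1; final value = sign = +1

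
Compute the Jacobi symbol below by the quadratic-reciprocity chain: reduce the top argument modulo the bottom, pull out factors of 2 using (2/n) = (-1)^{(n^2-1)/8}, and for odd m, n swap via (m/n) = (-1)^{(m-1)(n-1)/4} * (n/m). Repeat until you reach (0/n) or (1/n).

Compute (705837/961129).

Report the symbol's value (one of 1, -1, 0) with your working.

reciprocity: (705837/961129) = +1·(961129/705837) since 705837 mod 4 = 1, 961129 mod 4 = 1; sign now +1
(961129/705837) = (255292/705837)   [reduce mod 705837]
255292 = 2^2·63823; (2/705837) = -1 since 705837 mod 8 = 5, so (255292/705837) = (-1)^2·(63823/705837); sign now +1
reciprocity: (63823/705837) = +1·(705837/63823) since 63823 mod 4 = 3, 705837 mod 4 = 1; sign now +1
(705837/63823) = (3784/63823)   [reduce mod 63823]
3784 = 2^3·473; (2/63823) = +1 since 63823 mod 8 = 7, so (3784/63823) = (+1)^3·(473/63823); sign now +1
reciprocity: (473/63823) = +1·(63823/473) since 473 mod 4 = 1, 63823 mod 4 = 3; sign now +1
(63823/473) = (441/473)   [reduce mod 473]
reciprocity: (441/473) = +1·(473/441) since 441 mod 4 = 1, 473 mod 4 = 1; sign now +1
(473/441) = (32/441)   [reduce mod 441]
32 = 2^5·1; (2/441) = +1 since 441 mod 8 = 1, so (32/441) = (+1)^5·(1/441); sign now +1
(1/441) = 1; final value = sign = +1

1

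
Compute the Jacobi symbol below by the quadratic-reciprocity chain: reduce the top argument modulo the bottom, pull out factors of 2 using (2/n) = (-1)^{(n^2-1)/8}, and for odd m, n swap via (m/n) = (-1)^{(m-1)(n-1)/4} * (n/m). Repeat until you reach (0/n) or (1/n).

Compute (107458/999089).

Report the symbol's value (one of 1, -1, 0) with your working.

0

107458 = 2^1·53729; (2/999089) = +1 since 999089 mod 8 = 1, so (107458/999089) = (+1)^1·(53729/999089); sign now +1
reciprocity: (53729/999089) = +1·(999089/53729) since 53729 mod 4 = 1, 999089 mod 4 = 1; sign now +1
(999089/53729) = (31967/53729)   [reduce mod 53729]
reciprocity: (31967/53729) = +1·(53729/31967) since 31967 mod 4 = 3, 53729 mod 4 = 1; sign now +1
(53729/31967) = (21762/31967)   [reduce mod 31967]
21762 = 2^1·10881; (2/31967) = +1 since 31967 mod 8 = 7, so (21762/31967) = (+1)^1·(10881/31967); sign now +1
reciprocity: (10881/31967) = +1·(31967/10881) since 10881 mod 4 = 1, 31967 mod 4 = 3; sign now +1
(31967/10881) = (10205/10881)   [reduce mod 10881]
reciprocity: (10205/10881) = +1·(10881/10205) since 10205 mod 4 = 1, 10881 mod 4 = 1; sign now +1
(10881/10205) = (676/10205)   [reduce mod 10205]
676 = 2^2·169; (2/10205) = -1 since 10205 mod 8 = 5, so (676/10205) = (-1)^2·(169/10205); sign now +1
reciprocity: (169/10205) = +1·(10205/169) since 169 mod 4 = 1, 10205 mod 4 = 1; sign now +1
(10205/169) = (65/169)   [reduce mod 169]
reciprocity: (65/169) = +1·(169/65) since 65 mod 4 = 1, 169 mod 4 = 1; sign now +1
(169/65) = (39/65)   [reduce mod 65]
reciprocity: (39/65) = +1·(65/39) since 39 mod 4 = 3, 65 mod 4 = 1; sign now +1
(65/39) = (26/39)   [reduce mod 39]
26 = 2^1·13; (2/39) = +1 since 39 mod 8 = 7, so (26/39) = (+1)^1·(13/39); sign now +1
reciprocity: (13/39) = +1·(39/13) since 13 mod 4 = 1, 39 mod 4 = 3; sign now +1
(39/13) = (0/13)   [reduce mod 13]
(0/13) = 0   [gcd(a, n) > 1]; final value = 0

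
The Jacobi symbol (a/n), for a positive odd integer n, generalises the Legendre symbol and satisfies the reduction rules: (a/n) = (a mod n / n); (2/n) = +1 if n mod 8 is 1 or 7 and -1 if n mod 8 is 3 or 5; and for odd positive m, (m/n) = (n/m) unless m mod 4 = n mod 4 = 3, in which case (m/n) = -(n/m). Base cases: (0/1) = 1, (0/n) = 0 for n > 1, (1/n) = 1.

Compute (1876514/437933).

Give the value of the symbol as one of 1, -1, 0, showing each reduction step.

(1876514/437933) = (124782/437933)   [reduce mod 437933]
124782 = 2^1·62391; (2/437933) = -1 since 437933 mod 8 = 5, so (124782/437933) = (-1)^1·(62391/437933); sign now -1
reciprocity: (62391/437933) = +1·(437933/62391) since 62391 mod 4 = 3, 437933 mod 4 = 1; sign now -1
(437933/62391) = (1196/62391)   [reduce mod 62391]
1196 = 2^2·299; (2/62391) = +1 since 62391 mod 8 = 7, so (1196/62391) = (+1)^2·(299/62391); sign now -1
reciprocity: (299/62391) = -1·(62391/299) since 299 mod 4 = 3, 62391 mod 4 = 3; sign now +1
(62391/299) = (199/299)   [reduce mod 299]
reciprocity: (199/299) = -1·(299/199) since 199 mod 4 = 3, 299 mod 4 = 3; sign now -1
(299/199) = (100/199)   [reduce mod 199]
100 = 2^2·25; (2/199) = +1 since 199 mod 8 = 7, so (100/199) = (+1)^2·(25/199); sign now -1
reciprocity: (25/199) = +1·(199/25) since 25 mod 4 = 1, 199 mod 4 = 3; sign now -1
(199/25) = (24/25)   [reduce mod 25]
24 = 2^3·3; (2/25) = +1 since 25 mod 8 = 1, so (24/25) = (+1)^3·(3/25); sign now -1
reciprocity: (3/25) = +1·(25/3) since 3 mod 4 = 3, 25 mod 4 = 1; sign now -1
(25/3) = (1/3)   [reduce mod 3]
(1/3) = 1; final value = sign = -1

-1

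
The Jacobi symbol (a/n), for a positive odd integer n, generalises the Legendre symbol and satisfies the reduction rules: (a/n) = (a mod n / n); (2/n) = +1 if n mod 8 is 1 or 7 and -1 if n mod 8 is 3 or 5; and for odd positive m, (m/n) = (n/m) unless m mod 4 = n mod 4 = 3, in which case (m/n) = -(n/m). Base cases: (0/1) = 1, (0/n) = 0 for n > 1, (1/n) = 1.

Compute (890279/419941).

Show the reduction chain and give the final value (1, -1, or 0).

1

(890279/419941) = (50397/419941)   [reduce mod 419941]
reciprocity: (50397/419941) = +1·(419941/50397) since 50397 mod 4 = 1, 419941 mod 4 = 1; sign now +1
(419941/50397) = (16765/50397)   [reduce mod 50397]
reciprocity: (16765/50397) = +1·(50397/16765) since 16765 mod 4 = 1, 50397 mod 4 = 1; sign now +1
(50397/16765) = (102/16765)   [reduce mod 16765]
102 = 2^1·51; (2/16765) = -1 since 16765 mod 8 = 5, so (102/16765) = (-1)^1·(51/16765); sign now -1
reciprocity: (51/16765) = +1·(16765/51) since 51 mod 4 = 3, 16765 mod 4 = 1; sign now -1
(16765/51) = (37/51)   [reduce mod 51]
reciprocity: (37/51) = +1·(51/37) since 37 mod 4 = 1, 51 mod 4 = 3; sign now -1
(51/37) = (14/37)   [reduce mod 37]
14 = 2^1·7; (2/37) = -1 since 37 mod 8 = 5, so (14/37) = (-1)^1·(7/37); sign now +1
reciprocity: (7/37) = +1·(37/7) since 7 mod 4 = 3, 37 mod 4 = 1; sign now +1
(37/7) = (2/7)   [reduce mod 7]
2 = 2^1·1; (2/7) = +1 since 7 mod 8 = 7, so (2/7) = (+1)^1·(1/7); sign now +1
(1/7) = 1; final value = sign = +1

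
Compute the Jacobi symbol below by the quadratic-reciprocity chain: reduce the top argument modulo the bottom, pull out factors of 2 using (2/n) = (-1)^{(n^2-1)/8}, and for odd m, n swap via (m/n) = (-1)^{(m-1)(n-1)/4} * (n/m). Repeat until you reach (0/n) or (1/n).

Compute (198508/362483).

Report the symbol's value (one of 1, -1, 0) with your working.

1

198508 = 2^2·49627; (2/362483) = -1 since 362483 mod 8 = 3, so (198508/362483) = (-1)^2·(49627/362483); sign now +1
reciprocity: (49627/362483) = -1·(362483/49627) since 49627 mod 4 = 3, 362483 mod 4 = 3; sign now -1
(362483/49627) = (15094/49627)   [reduce mod 49627]
15094 = 2^1·7547; (2/49627) = -1 since 49627 mod 8 = 3, so (15094/49627) = (-1)^1·(7547/49627); sign now +1
reciprocity: (7547/49627) = -1·(49627/7547) since 7547 mod 4 = 3, 49627 mod 4 = 3; sign now -1
(49627/7547) = (4345/7547)   [reduce mod 7547]
reciprocity: (4345/7547) = +1·(7547/4345) since 4345 mod 4 = 1, 7547 mod 4 = 3; sign now -1
(7547/4345) = (3202/4345)   [reduce mod 4345]
3202 = 2^1·1601; (2/4345) = +1 since 4345 mod 8 = 1, so (3202/4345) = (+1)^1·(1601/4345); sign now -1
reciprocity: (1601/4345) = +1·(4345/1601) since 1601 mod 4 = 1, 4345 mod 4 = 1; sign now -1
(4345/1601) = (1143/1601)   [reduce mod 1601]
reciprocity: (1143/1601) = +1·(1601/1143) since 1143 mod 4 = 3, 1601 mod 4 = 1; sign now -1
(1601/1143) = (458/1143)   [reduce mod 1143]
458 = 2^1·229; (2/1143) = +1 since 1143 mod 8 = 7, so (458/1143) = (+1)^1·(229/1143); sign now -1
reciprocity: (229/1143) = +1·(1143/229) since 229 mod 4 = 1, 1143 mod 4 = 3; sign now -1
(1143/229) = (227/229)   [reduce mod 229]
reciprocity: (227/229) = +1·(229/227) since 227 mod 4 = 3, 229 mod 4 = 1; sign now -1
(229/227) = (2/227)   [reduce mod 227]
2 = 2^1·1; (2/227) = -1 since 227 mod 8 = 3, so (2/227) = (-1)^1·(1/227); sign now +1
(1/227) = 1; final value = sign = +1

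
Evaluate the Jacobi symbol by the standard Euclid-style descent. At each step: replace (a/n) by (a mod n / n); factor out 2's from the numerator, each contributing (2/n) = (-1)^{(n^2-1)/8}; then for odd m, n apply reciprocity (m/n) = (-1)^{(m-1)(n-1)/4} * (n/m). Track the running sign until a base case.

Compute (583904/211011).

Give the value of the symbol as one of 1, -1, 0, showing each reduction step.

(583904/211011) = (161882/211011)   [reduce mod 211011]
161882 = 2^1·80941; (2/211011) = -1 since 211011 mod 8 = 3, so (161882/211011) = (-1)^1·(80941/211011); sign now -1
reciprocity: (80941/211011) = +1·(211011/80941) since 80941 mod 4 = 1, 211011 mod 4 = 3; sign now -1
(211011/80941) = (49129/80941)   [reduce mod 80941]
reciprocity: (49129/80941) = +1·(80941/49129) since 49129 mod 4 = 1, 80941 mod 4 = 1; sign now -1
(80941/49129) = (31812/49129)   [reduce mod 49129]
31812 = 2^2·7953; (2/49129) = +1 since 49129 mod 8 = 1, so (31812/49129) = (+1)^2·(7953/49129); sign now -1
reciprocity: (7953/49129) = +1·(49129/7953) since 7953 mod 4 = 1, 49129 mod 4 = 1; sign now -1
(49129/7953) = (1411/7953)   [reduce mod 7953]
reciprocity: (1411/7953) = +1·(7953/1411) since 1411 mod 4 = 3, 7953 mod 4 = 1; sign now -1
(7953/1411) = (898/1411)   [reduce mod 1411]
898 = 2^1·449; (2/1411) = -1 since 1411 mod 8 = 3, so (898/1411) = (-1)^1·(449/1411); sign now +1
reciprocity: (449/1411) = +1·(1411/449) since 449 mod 4 = 1, 1411 mod 4 = 3; sign now +1
(1411/449) = (64/449)   [reduce mod 449]
64 = 2^6·1; (2/449) = +1 since 449 mod 8 = 1, so (64/449) = (+1)^6·(1/449); sign now +1
(1/449) = 1; final value = sign = +1

1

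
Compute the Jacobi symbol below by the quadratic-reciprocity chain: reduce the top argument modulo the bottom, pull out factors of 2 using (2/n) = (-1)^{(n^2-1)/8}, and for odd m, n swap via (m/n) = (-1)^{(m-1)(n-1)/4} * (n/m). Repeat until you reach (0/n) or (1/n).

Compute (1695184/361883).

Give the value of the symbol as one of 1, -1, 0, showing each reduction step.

0

(1695184/361883): 1695184 mod 361883 = 247652, so (1695184/361883) = (247652/361883)
factor out 2^2: 247652 = 2^2·61913; with 361883 mod 8 = 3, (2/361883) = -1; sign now +1; continue with (61913/361883)
flip (61913/361883) -> (361883/61913): both odd, 61913 mod 4 = 1, 361883 mod 4 = 3, so the flip contributes +1; sign now +1
(361883/61913): 361883 mod 61913 = 52318, so (361883/61913) = (52318/61913)
factor out 2^1: 52318 = 2^1·26159; with 61913 mod 8 = 1, (2/61913) = +1; sign now +1; continue with (26159/61913)
flip (26159/61913) -> (61913/26159): both odd, 26159 mod 4 = 3, 61913 mod 4 = 1, so the flip contributes +1; sign now +1
(61913/26159): 61913 mod 26159 = 9595, so (61913/26159) = (9595/26159)
flip (9595/26159) -> (26159/9595): both odd, 9595 mod 4 = 3, 26159 mod 4 = 3, so the flip contributes -1; sign now -1
(26159/9595): 26159 mod 9595 = 6969, so (26159/9595) = (6969/9595)
flip (6969/9595) -> (9595/6969): both odd, 6969 mod 4 = 1, 9595 mod 4 = 3, so the flip contributes +1; sign now -1
(9595/6969): 9595 mod 6969 = 2626, so (9595/6969) = (2626/6969)
factor out 2^1: 2626 = 2^1·1313; with 6969 mod 8 = 1, (2/6969) = +1; sign now -1; continue with (1313/6969)
flip (1313/6969) -> (6969/1313): both odd, 1313 mod 4 = 1, 6969 mod 4 = 1, so the flip contributes +1; sign now -1
(6969/1313): 6969 mod 1313 = 404, so (6969/1313) = (404/1313)
factor out 2^2: 404 = 2^2·101; with 1313 mod 8 = 1, (2/1313) = +1; sign now -1; continue with (101/1313)
flip (101/1313) -> (1313/101): both odd, 101 mod 4 = 1, 1313 mod 4 = 1, so the flip contributes +1; sign now -1
(1313/101): 1313 mod 101 = 0, so (1313/101) = (0/101)
reached (0/101); gcd(a, n) > 1, so (0/101) = 0 and the symbol is 0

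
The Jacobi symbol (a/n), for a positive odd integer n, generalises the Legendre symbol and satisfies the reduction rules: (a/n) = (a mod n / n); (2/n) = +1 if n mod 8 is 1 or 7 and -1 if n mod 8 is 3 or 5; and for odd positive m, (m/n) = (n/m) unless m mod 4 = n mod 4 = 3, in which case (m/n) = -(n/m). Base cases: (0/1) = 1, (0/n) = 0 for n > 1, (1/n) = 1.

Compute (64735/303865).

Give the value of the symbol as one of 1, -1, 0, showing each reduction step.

flip (64735/303865) -> (303865/64735): both odd, 64735 mod 4 = 3, 303865 mod 4 = 1, so the flip contributes +1; sign now +1
(303865/64735): 303865 mod 64735 = 44925, so (303865/64735) = (44925/64735)
flip (44925/64735) -> (64735/44925): both odd, 44925 mod 4 = 1, 64735 mod 4 = 3, so the flip contributes +1; sign now +1
(64735/44925): 64735 mod 44925 = 19810, so (64735/44925) = (19810/44925)
factor out 2^1: 19810 = 2^1·9905; with 44925 mod 8 = 5, (2/44925) = -1; sign now -1; continue with (9905/44925)
flip (9905/44925) -> (44925/9905): both odd, 9905 mod 4 = 1, 44925 mod 4 = 1, so the flip contributes +1; sign now -1
(44925/9905): 44925 mod 9905 = 5305, so (44925/9905) = (5305/9905)
flip (5305/9905) -> (9905/5305): both odd, 5305 mod 4 = 1, 9905 mod 4 = 1, so the flip contributes +1; sign now -1
(9905/5305): 9905 mod 5305 = 4600, so (9905/5305) = (4600/5305)
factor out 2^3: 4600 = 2^3·575; with 5305 mod 8 = 1, (2/5305) = +1; sign now -1; continue with (575/5305)
flip (575/5305) -> (5305/575): both odd, 575 mod 4 = 3, 5305 mod 4 = 1, so the flip contributes +1; sign now -1
(5305/575): 5305 mod 575 = 130, so (5305/575) = (130/575)
factor out 2^1: 130 = 2^1·65; with 575 mod 8 = 7, (2/575) = +1; sign now -1; continue with (65/575)
flip (65/575) -> (575/65): both odd, 65 mod 4 = 1, 575 mod 4 = 3, so the flip contributes +1; sign now -1
(575/65): 575 mod 65 = 55, so (575/65) = (55/65)
flip (55/65) -> (65/55): both odd, 55 mod 4 = 3, 65 mod 4 = 1, so the flip contributes +1; sign now -1
(65/55): 65 mod 55 = 10, so (65/55) = (10/55)
factor out 2^1: 10 = 2^1·5; with 55 mod 8 = 7, (2/55) = +1; sign now -1; continue with (5/55)
flip (5/55) -> (55/5): both odd, 5 mod 4 = 1, 55 mod 4 = 3, so the flip contributes +1; sign now -1
(55/5): 55 mod 5 = 0, so (55/5) = (0/5)
reached (0/5); gcd(a, n) > 1, so (0/5) = 0 and the symbol is 0

0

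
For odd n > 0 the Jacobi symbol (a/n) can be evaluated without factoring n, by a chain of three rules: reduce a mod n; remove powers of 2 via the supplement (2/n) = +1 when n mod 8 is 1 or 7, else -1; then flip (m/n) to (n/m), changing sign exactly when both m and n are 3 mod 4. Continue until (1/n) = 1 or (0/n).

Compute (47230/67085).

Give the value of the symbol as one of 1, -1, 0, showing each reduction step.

0

factor out 2^1: 47230 = 2^1·23615; with 67085 mod 8 = 5, (2/67085) = -1; sign now -1; continue with (23615/67085)
flip (23615/67085) -> (67085/23615): both odd, 23615 mod 4 = 3, 67085 mod 4 = 1, so the flip contributes +1; sign now -1
(67085/23615): 67085 mod 23615 = 19855, so (67085/23615) = (19855/23615)
flip (19855/23615) -> (23615/19855): both odd, 19855 mod 4 = 3, 23615 mod 4 = 3, so the flip contributes -1; sign now +1
(23615/19855): 23615 mod 19855 = 3760, so (23615/19855) = (3760/19855)
factor out 2^4: 3760 = 2^4·235; with 19855 mod 8 = 7, (2/19855) = +1; sign now +1; continue with (235/19855)
flip (235/19855) -> (19855/235): both odd, 235 mod 4 = 3, 19855 mod 4 = 3, so the flip contributes -1; sign now -1
(19855/235): 19855 mod 235 = 115, so (19855/235) = (115/235)
flip (115/235) -> (235/115): both odd, 115 mod 4 = 3, 235 mod 4 = 3, so the flip contributes -1; sign now +1
(235/115): 235 mod 115 = 5, so (235/115) = (5/115)
flip (5/115) -> (115/5): both odd, 5 mod 4 = 1, 115 mod 4 = 3, so the flip contributes +1; sign now +1
(115/5): 115 mod 5 = 0, so (115/5) = (0/5)
reached (0/5); gcd(a, n) > 1, so (0/5) = 0 and the symbol is 0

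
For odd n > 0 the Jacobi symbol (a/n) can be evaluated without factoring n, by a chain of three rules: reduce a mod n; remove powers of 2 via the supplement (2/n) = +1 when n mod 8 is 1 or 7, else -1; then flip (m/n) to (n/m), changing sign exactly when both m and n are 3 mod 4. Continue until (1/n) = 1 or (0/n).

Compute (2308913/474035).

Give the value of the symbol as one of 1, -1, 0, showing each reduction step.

(2308913/474035) = (412773/474035)   [reduce mod 474035]
reciprocity: (412773/474035) = +1·(474035/412773) since 412773 mod 4 = 1, 474035 mod 4 = 3; sign now +1
(474035/412773) = (61262/412773)   [reduce mod 412773]
61262 = 2^1·30631; (2/412773) = -1 since 412773 mod 8 = 5, so (61262/412773) = (-1)^1·(30631/412773); sign now -1
reciprocity: (30631/412773) = +1·(412773/30631) since 30631 mod 4 = 3, 412773 mod 4 = 1; sign now -1
(412773/30631) = (14570/30631)   [reduce mod 30631]
14570 = 2^1·7285; (2/30631) = +1 since 30631 mod 8 = 7, so (14570/30631) = (+1)^1·(7285/30631); sign now -1
reciprocity: (7285/30631) = +1·(30631/7285) since 7285 mod 4 = 1, 30631 mod 4 = 3; sign now -1
(30631/7285) = (1491/7285)   [reduce mod 7285]
reciprocity: (1491/7285) = +1·(7285/1491) since 1491 mod 4 = 3, 7285 mod 4 = 1; sign now -1
(7285/1491) = (1321/1491)   [reduce mod 1491]
reciprocity: (1321/1491) = +1·(1491/1321) since 1321 mod 4 = 1, 1491 mod 4 = 3; sign now -1
(1491/1321) = (170/1321)   [reduce mod 1321]
170 = 2^1·85; (2/1321) = +1 since 1321 mod 8 = 1, so (170/1321) = (+1)^1·(85/1321); sign now -1
reciprocity: (85/1321) = +1·(1321/85) since 85 mod 4 = 1, 1321 mod 4 = 1; sign now -1
(1321/85) = (46/85)   [reduce mod 85]
46 = 2^1·23; (2/85) = -1 since 85 mod 8 = 5, so (46/85) = (-1)^1·(23/85); sign now +1
reciprocity: (23/85) = +1·(85/23) since 23 mod 4 = 3, 85 mod 4 = 1; sign now +1
(85/23) = (16/23)   [reduce mod 23]
16 = 2^4·1; (2/23) = +1 since 23 mod 8 = 7, so (16/23) = (+1)^4·(1/23); sign now +1
(1/23) = 1; final value = sign = +1

1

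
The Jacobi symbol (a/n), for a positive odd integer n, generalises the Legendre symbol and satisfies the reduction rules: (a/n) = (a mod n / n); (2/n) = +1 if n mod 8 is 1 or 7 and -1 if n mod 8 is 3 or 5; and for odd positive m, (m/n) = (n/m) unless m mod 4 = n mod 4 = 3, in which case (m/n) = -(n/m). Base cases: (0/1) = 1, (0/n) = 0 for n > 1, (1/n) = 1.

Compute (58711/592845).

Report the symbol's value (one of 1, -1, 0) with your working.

reciprocity: (58711/592845) = +1·(592845/58711) since 58711 mod 4 = 3, 592845 mod 4 = 1; sign now +1
(592845/58711) = (5735/58711)   [reduce mod 58711]
reciprocity: (5735/58711) = -1·(58711/5735) since 5735 mod 4 = 3, 58711 mod 4 = 3; sign now -1
(58711/5735) = (1361/5735)   [reduce mod 5735]
reciprocity: (1361/5735) = +1·(5735/1361) since 1361 mod 4 = 1, 5735 mod 4 = 3; sign now -1
(5735/1361) = (291/1361)   [reduce mod 1361]
reciprocity: (291/1361) = +1·(1361/291) since 291 mod 4 = 3, 1361 mod 4 = 1; sign now -1
(1361/291) = (197/291)   [reduce mod 291]
reciprocity: (197/291) = +1·(291/197) since 197 mod 4 = 1, 291 mod 4 = 3; sign now -1
(291/197) = (94/197)   [reduce mod 197]
94 = 2^1·47; (2/197) = -1 since 197 mod 8 = 5, so (94/197) = (-1)^1·(47/197); sign now +1
reciprocity: (47/197) = +1·(197/47) since 47 mod 4 = 3, 197 mod 4 = 1; sign now +1
(197/47) = (9/47)   [reduce mod 47]
reciprocity: (9/47) = +1·(47/9) since 9 mod 4 = 1, 47 mod 4 = 3; sign now +1
(47/9) = (2/9)   [reduce mod 9]
2 = 2^1·1; (2/9) = +1 since 9 mod 8 = 1, so (2/9) = (+1)^1·(1/9); sign now +1
(1/9) = 1; final value = sign = +1

1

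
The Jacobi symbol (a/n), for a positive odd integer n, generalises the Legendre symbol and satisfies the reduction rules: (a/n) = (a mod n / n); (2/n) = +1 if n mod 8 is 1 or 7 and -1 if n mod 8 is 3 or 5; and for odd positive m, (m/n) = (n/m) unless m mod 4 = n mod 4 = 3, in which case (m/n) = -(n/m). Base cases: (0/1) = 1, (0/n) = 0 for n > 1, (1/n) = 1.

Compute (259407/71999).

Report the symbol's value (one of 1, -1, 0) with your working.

-1

(259407/71999): 259407 mod 71999 = 43410, so (259407/71999) = (43410/71999)
factor out 2^1: 43410 = 2^1·21705; with 71999 mod 8 = 7, (2/71999) = +1; sign now +1; continue with (21705/71999)
flip (21705/71999) -> (71999/21705): both odd, 21705 mod 4 = 1, 71999 mod 4 = 3, so the flip contributes +1; sign now +1
(71999/21705): 71999 mod 21705 = 6884, so (71999/21705) = (6884/21705)
factor out 2^2: 6884 = 2^2·1721; with 21705 mod 8 = 1, (2/21705) = +1; sign now +1; continue with (1721/21705)
flip (1721/21705) -> (21705/1721): both odd, 1721 mod 4 = 1, 21705 mod 4 = 1, so the flip contributes +1; sign now +1
(21705/1721): 21705 mod 1721 = 1053, so (21705/1721) = (1053/1721)
flip (1053/1721) -> (1721/1053): both odd, 1053 mod 4 = 1, 1721 mod 4 = 1, so the flip contributes +1; sign now +1
(1721/1053): 1721 mod 1053 = 668, so (1721/1053) = (668/1053)
factor out 2^2: 668 = 2^2·167; with 1053 mod 8 = 5, (2/1053) = -1; sign now +1; continue with (167/1053)
flip (167/1053) -> (1053/167): both odd, 167 mod 4 = 3, 1053 mod 4 = 1, so the flip contributes +1; sign now +1
(1053/167): 1053 mod 167 = 51, so (1053/167) = (51/167)
flip (51/167) -> (167/51): both odd, 51 mod 4 = 3, 167 mod 4 = 3, so the flip contributes -1; sign now -1
(167/51): 167 mod 51 = 14, so (167/51) = (14/51)
factor out 2^1: 14 = 2^1·7; with 51 mod 8 = 3, (2/51) = -1; sign now +1; continue with (7/51)
flip (7/51) -> (51/7): both odd, 7 mod 4 = 3, 51 mod 4 = 3, so the flip contributes -1; sign now -1
(51/7): 51 mod 7 = 2, so (51/7) = (2/7)
factor out 2^1: 2 = 2^1·1; with 7 mod 8 = 7, (2/7) = +1; sign now -1; continue with (1/7)
reached (1/7) = 1, so the symbol is -1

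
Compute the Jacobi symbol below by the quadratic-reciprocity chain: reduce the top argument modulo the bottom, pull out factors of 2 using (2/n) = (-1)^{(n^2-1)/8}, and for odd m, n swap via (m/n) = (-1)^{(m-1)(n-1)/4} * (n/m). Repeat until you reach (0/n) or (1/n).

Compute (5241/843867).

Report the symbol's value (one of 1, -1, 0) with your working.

0

reciprocity: (5241/843867) = +1·(843867/5241) since 5241 mod 4 = 1, 843867 mod 4 = 3; sign now +1
(843867/5241) = (66/5241)   [reduce mod 5241]
66 = 2^1·33; (2/5241) = +1 since 5241 mod 8 = 1, so (66/5241) = (+1)^1·(33/5241); sign now +1
reciprocity: (33/5241) = +1·(5241/33) since 33 mod 4 = 1, 5241 mod 4 = 1; sign now +1
(5241/33) = (27/33)   [reduce mod 33]
reciprocity: (27/33) = +1·(33/27) since 27 mod 4 = 3, 33 mod 4 = 1; sign now +1
(33/27) = (6/27)   [reduce mod 27]
6 = 2^1·3; (2/27) = -1 since 27 mod 8 = 3, so (6/27) = (-1)^1·(3/27); sign now -1
reciprocity: (3/27) = -1·(27/3) since 3 mod 4 = 3, 27 mod 4 = 3; sign now +1
(27/3) = (0/3)   [reduce mod 3]
(0/3) = 0   [gcd(a, n) > 1]; final value = 0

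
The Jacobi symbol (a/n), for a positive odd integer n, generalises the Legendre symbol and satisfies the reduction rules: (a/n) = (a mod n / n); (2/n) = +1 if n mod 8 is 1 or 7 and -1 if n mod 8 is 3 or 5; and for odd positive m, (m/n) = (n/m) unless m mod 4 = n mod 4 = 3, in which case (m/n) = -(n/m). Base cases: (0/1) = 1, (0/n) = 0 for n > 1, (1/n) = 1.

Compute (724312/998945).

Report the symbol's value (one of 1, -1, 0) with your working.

1

724312 = 2^3·90539; (2/998945) = +1 since 998945 mod 8 = 1, so (724312/998945) = (+1)^3·(90539/998945); sign now +1
reciprocity: (90539/998945) = +1·(998945/90539) since 90539 mod 4 = 3, 998945 mod 4 = 1; sign now +1
(998945/90539) = (3016/90539)   [reduce mod 90539]
3016 = 2^3·377; (2/90539) = -1 since 90539 mod 8 = 3, so (3016/90539) = (-1)^3·(377/90539); sign now -1
reciprocity: (377/90539) = +1·(90539/377) since 377 mod 4 = 1, 90539 mod 4 = 3; sign now -1
(90539/377) = (59/377)   [reduce mod 377]
reciprocity: (59/377) = +1·(377/59) since 59 mod 4 = 3, 377 mod 4 = 1; sign now -1
(377/59) = (23/59)   [reduce mod 59]
reciprocity: (23/59) = -1·(59/23) since 23 mod 4 = 3, 59 mod 4 = 3; sign now +1
(59/23) = (13/23)   [reduce mod 23]
reciprocity: (13/23) = +1·(23/13) since 13 mod 4 = 1, 23 mod 4 = 3; sign now +1
(23/13) = (10/13)   [reduce mod 13]
10 = 2^1·5; (2/13) = -1 since 13 mod 8 = 5, so (10/13) = (-1)^1·(5/13); sign now -1
reciprocity: (5/13) = +1·(13/5) since 5 mod 4 = 1, 13 mod 4 = 1; sign now -1
(13/5) = (3/5)   [reduce mod 5]
reciprocity: (3/5) = +1·(5/3) since 3 mod 4 = 3, 5 mod 4 = 1; sign now -1
(5/3) = (2/3)   [reduce mod 3]
2 = 2^1·1; (2/3) = -1 since 3 mod 8 = 3, so (2/3) = (-1)^1·(1/3); sign now +1
(1/3) = 1; final value = sign = +1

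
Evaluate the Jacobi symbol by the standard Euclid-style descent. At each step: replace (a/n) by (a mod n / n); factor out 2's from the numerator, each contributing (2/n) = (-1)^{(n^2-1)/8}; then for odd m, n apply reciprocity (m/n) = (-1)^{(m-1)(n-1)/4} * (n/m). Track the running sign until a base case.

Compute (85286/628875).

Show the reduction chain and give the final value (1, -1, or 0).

factor out 2^1: 85286 = 2^1·42643; with 628875 mod 8 = 3, (2/628875) = -1; sign now -1; continue with (42643/628875)
flip (42643/628875) -> (628875/42643): both odd, 42643 mod 4 = 3, 628875 mod 4 = 3, so the flip contributes -1; sign now +1
(628875/42643): 628875 mod 42643 = 31873, so (628875/42643) = (31873/42643)
flip (31873/42643) -> (42643/31873): both odd, 31873 mod 4 = 1, 42643 mod 4 = 3, so the flip contributes +1; sign now +1
(42643/31873): 42643 mod 31873 = 10770, so (42643/31873) = (10770/31873)
factor out 2^1: 10770 = 2^1·5385; with 31873 mod 8 = 1, (2/31873) = +1; sign now +1; continue with (5385/31873)
flip (5385/31873) -> (31873/5385): both odd, 5385 mod 4 = 1, 31873 mod 4 = 1, so the flip contributes +1; sign now +1
(31873/5385): 31873 mod 5385 = 4948, so (31873/5385) = (4948/5385)
factor out 2^2: 4948 = 2^2·1237; with 5385 mod 8 = 1, (2/5385) = +1; sign now +1; continue with (1237/5385)
flip (1237/5385) -> (5385/1237): both odd, 1237 mod 4 = 1, 5385 mod 4 = 1, so the flip contributes +1; sign now +1
(5385/1237): 5385 mod 1237 = 437, so (5385/1237) = (437/1237)
flip (437/1237) -> (1237/437): both odd, 437 mod 4 = 1, 1237 mod 4 = 1, so the flip contributes +1; sign now +1
(1237/437): 1237 mod 437 = 363, so (1237/437) = (363/437)
flip (363/437) -> (437/363): both odd, 363 mod 4 = 3, 437 mod 4 = 1, so the flip contributes +1; sign now +1
(437/363): 437 mod 363 = 74, so (437/363) = (74/363)
factor out 2^1: 74 = 2^1·37; with 363 mod 8 = 3, (2/363) = -1; sign now -1; continue with (37/363)
flip (37/363) -> (363/37): both odd, 37 mod 4 = 1, 363 mod 4 = 3, so the flip contributes +1; sign now -1
(363/37): 363 mod 37 = 30, so (363/37) = (30/37)
factor out 2^1: 30 = 2^1·15; with 37 mod 8 = 5, (2/37) = -1; sign now +1; continue with (15/37)
flip (15/37) -> (37/15): both odd, 15 mod 4 = 3, 37 mod 4 = 1, so the flip contributes +1; sign now +1
(37/15): 37 mod 15 = 7, so (37/15) = (7/15)
flip (7/15) -> (15/7): both odd, 7 mod 4 = 3, 15 mod 4 = 3, so the flip contributes -1; sign now -1
(15/7): 15 mod 7 = 1, so (15/7) = (1/7)
reached (1/7) = 1, so the symbol is -1

-1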